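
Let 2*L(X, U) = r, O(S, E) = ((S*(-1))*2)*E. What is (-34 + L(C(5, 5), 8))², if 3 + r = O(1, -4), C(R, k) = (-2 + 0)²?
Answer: 3969/4 ≈ 992.25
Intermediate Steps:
C(R, k) = 4 (C(R, k) = (-2)² = 4)
O(S, E) = -2*E*S (O(S, E) = (-S*2)*E = (-2*S)*E = -2*E*S)
r = 5 (r = -3 - 2*(-4)*1 = -3 + 8 = 5)
L(X, U) = 5/2 (L(X, U) = (½)*5 = 5/2)
(-34 + L(C(5, 5), 8))² = (-34 + 5/2)² = (-63/2)² = 3969/4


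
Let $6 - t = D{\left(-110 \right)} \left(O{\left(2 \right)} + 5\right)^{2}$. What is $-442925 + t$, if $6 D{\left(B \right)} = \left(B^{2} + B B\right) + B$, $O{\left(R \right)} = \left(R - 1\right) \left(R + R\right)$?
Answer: $-768134$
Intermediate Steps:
$O{\left(R \right)} = 2 R \left(-1 + R\right)$ ($O{\left(R \right)} = \left(-1 + R\right) 2 R = 2 R \left(-1 + R\right)$)
$D{\left(B \right)} = \frac{B^{2}}{3} + \frac{B}{6}$ ($D{\left(B \right)} = \frac{\left(B^{2} + B B\right) + B}{6} = \frac{\left(B^{2} + B^{2}\right) + B}{6} = \frac{2 B^{2} + B}{6} = \frac{B + 2 B^{2}}{6} = \frac{B^{2}}{3} + \frac{B}{6}$)
$t = -325209$ ($t = 6 - \frac{1}{6} \left(-110\right) \left(1 + 2 \left(-110\right)\right) \left(2 \cdot 2 \left(-1 + 2\right) + 5\right)^{2} = 6 - \frac{1}{6} \left(-110\right) \left(1 - 220\right) \left(2 \cdot 2 \cdot 1 + 5\right)^{2} = 6 - \frac{1}{6} \left(-110\right) \left(-219\right) \left(4 + 5\right)^{2} = 6 - 4015 \cdot 9^{2} = 6 - 4015 \cdot 81 = 6 - 325215 = -325209$)
$-442925 + t = -442925 - 325209 = -768134$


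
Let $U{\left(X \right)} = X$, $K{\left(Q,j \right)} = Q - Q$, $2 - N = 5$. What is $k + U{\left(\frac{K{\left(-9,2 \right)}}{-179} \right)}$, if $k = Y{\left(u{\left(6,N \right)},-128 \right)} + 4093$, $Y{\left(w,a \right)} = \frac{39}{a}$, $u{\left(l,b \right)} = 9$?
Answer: $\frac{523865}{128} \approx 4092.7$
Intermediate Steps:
$N = -3$ ($N = 2 - 5 = -3$)
$K{\left(Q,j \right)} = 0$
$k = \frac{523865}{128}$ ($k = \frac{39}{-128} + 4093 = 39 \left(- \frac{1}{128}\right) + 4093 = - \frac{39}{128} + 4093 = \frac{523865}{128} \approx 4092.7$)
$k + U{\left(\frac{K{\left(-9,2 \right)}}{-179} \right)} = \frac{523865}{128} + \frac{0}{-179} = \frac{523865}{128} + 0 \left(- \frac{1}{179}\right) = \frac{523865}{128} + 0 = \frac{523865}{128}$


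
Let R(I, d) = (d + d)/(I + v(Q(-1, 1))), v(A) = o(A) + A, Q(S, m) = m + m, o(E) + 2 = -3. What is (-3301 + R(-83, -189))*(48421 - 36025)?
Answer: -1757182584/43 ≈ -4.0865e+7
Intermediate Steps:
o(E) = -5 (o(E) = -2 - 3 = -5)
Q(S, m) = 2*m
v(A) = -5 + A
R(I, d) = 2*d/(-3 + I) (R(I, d) = (d + d)/(I + (-5 + 2*1)) = (2*d)/(I + (-5 + 2)) = (2*d)/(I - 3) = (2*d)/(-3 + I) = 2*d/(-3 + I))
(-3301 + R(-83, -189))*(48421 - 36025) = (-3301 + 2*(-189)/(-3 - 83))*(48421 - 36025) = (-3301 + 2*(-189)/(-86))*12396 = (-3301 + 2*(-189)*(-1/86))*12396 = (-3301 + 189/43)*12396 = -141754/43*12396 = -1757182584/43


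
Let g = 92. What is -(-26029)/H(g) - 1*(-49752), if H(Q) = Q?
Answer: 4603213/92 ≈ 50035.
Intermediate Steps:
-(-26029)/H(g) - 1*(-49752) = -(-26029)/92 - 1*(-49752) = -(-26029)/92 + 49752 = -1*(-26029/92) + 49752 = 26029/92 + 49752 = 4603213/92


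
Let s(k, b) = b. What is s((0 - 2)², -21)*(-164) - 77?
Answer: 3367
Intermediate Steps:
s((0 - 2)², -21)*(-164) - 77 = -21*(-164) - 77 = 3444 - 77 = 3367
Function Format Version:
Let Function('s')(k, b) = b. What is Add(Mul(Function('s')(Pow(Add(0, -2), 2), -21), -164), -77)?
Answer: 3367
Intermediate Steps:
Add(Mul(Function('s')(Pow(Add(0, -2), 2), -21), -164), -77) = Add(Mul(-21, -164), -77) = Add(3444, -77) = 3367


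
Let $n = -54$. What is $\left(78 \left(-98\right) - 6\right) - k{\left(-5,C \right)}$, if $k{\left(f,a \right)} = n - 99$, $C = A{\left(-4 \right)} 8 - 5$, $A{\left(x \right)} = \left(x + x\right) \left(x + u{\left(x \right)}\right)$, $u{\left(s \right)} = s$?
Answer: $-7497$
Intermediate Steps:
$A{\left(x \right)} = 4 x^{2}$ ($A{\left(x \right)} = \left(x + x\right) \left(x + x\right) = 2 x 2 x = 4 x^{2}$)
$C = 507$ ($C = 4 \left(-4\right)^{2} \cdot 8 - 5 = 4 \cdot 16 \cdot 8 - 5 = 64 \cdot 8 - 5 = 512 - 5 = 507$)
$k{\left(f,a \right)} = -153$ ($k{\left(f,a \right)} = -54 - 99 = -153$)
$\left(78 \left(-98\right) - 6\right) - k{\left(-5,C \right)} = \left(78 \left(-98\right) - 6\right) - -153 = \left(-7644 - 6\right) + 153 = -7650 + 153 = -7497$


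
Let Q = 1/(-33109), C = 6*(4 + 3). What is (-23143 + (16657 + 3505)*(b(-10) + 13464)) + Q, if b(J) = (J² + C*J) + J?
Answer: 8766752162584/33109 ≈ 2.6478e+8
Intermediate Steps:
C = 42 (C = 6*7 = 42)
Q = -1/33109 ≈ -3.0203e-5
b(J) = J² + 43*J (b(J) = (J² + 42*J) + J = J² + 43*J)
(-23143 + (16657 + 3505)*(b(-10) + 13464)) + Q = (-23143 + (16657 + 3505)*(-10*(43 - 10) + 13464)) - 1/33109 = (-23143 + 20162*(-10*33 + 13464)) - 1/33109 = (-23143 + 20162*(-330 + 13464)) - 1/33109 = (-23143 + 20162*13134) - 1/33109 = (-23143 + 264807708) - 1/33109 = 264784565 - 1/33109 = 8766752162584/33109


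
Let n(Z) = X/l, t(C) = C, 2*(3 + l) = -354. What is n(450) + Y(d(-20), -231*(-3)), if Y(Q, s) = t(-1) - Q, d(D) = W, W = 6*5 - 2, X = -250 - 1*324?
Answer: -2323/90 ≈ -25.811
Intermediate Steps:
l = -180 (l = -3 + (1/2)*(-354) = -3 - 177 = -180)
X = -574 (X = -250 - 324 = -574)
W = 28 (W = 30 - 2 = 28)
d(D) = 28
Y(Q, s) = -1 - Q
n(Z) = 287/90 (n(Z) = -574/(-180) = -574*(-1/180) = 287/90)
n(450) + Y(d(-20), -231*(-3)) = 287/90 + (-1 - 1*28) = 287/90 + (-1 - 28) = 287/90 - 29 = -2323/90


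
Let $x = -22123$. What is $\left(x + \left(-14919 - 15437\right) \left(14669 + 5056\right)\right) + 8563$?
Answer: $-598785660$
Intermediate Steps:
$\left(x + \left(-14919 - 15437\right) \left(14669 + 5056\right)\right) + 8563 = \left(-22123 + \left(-14919 - 15437\right) \left(14669 + 5056\right)\right) + 8563 = \left(-22123 - 598772100\right) + 8563 = -598794223 + 8563 = -598785660$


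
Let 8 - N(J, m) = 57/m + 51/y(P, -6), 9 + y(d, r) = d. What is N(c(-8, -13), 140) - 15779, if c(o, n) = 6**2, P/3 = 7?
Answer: -552148/35 ≈ -15776.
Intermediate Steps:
P = 21 (P = 3*7 = 21)
y(d, r) = -9 + d
c(o, n) = 36
N(J, m) = 15/4 - 57/m (N(J, m) = 8 - (57/m + 51/(-9 + 21)) = 8 - (57/m + 51/12) = 8 - (57/m + 51*(1/12)) = 8 - (57/m + 17/4) = 8 - (17/4 + 57/m) = 8 + (-17/4 - 57/m) = 15/4 - 57/m)
N(c(-8, -13), 140) - 15779 = (15/4 - 57/140) - 15779 = 117/35 - 15779 = -552148/35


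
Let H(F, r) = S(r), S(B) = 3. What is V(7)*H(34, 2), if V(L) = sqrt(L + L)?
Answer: 3*sqrt(14) ≈ 11.225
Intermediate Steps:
H(F, r) = 3
V(L) = sqrt(2)*sqrt(L) (V(L) = sqrt(2*L) = sqrt(2)*sqrt(L))
V(7)*H(34, 2) = (sqrt(2)*sqrt(7))*3 = sqrt(14)*3 = 3*sqrt(14)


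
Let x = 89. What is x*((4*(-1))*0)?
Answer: 0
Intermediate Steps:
x*((4*(-1))*0) = 89*((4*(-1))*0) = 89*(-4*0) = 89*0 = 0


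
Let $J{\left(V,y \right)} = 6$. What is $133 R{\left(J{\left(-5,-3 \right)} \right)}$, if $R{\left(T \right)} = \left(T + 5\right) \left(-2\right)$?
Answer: $-2926$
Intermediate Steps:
$R{\left(T \right)} = -10 - 2 T$ ($R{\left(T \right)} = \left(5 + T\right) \left(-2\right) = -10 - 2 T$)
$133 R{\left(J{\left(-5,-3 \right)} \right)} = 133 \left(-10 - 12\right) = 133 \left(-22\right) = -2926$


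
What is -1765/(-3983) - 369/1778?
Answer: 238349/1011682 ≈ 0.23560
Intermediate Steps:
-1765/(-3983) - 369/1778 = -1765*(-1/3983) - 369*1/1778 = 1765/3983 - 369/1778 = 238349/1011682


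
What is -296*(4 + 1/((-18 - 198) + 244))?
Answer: -8362/7 ≈ -1194.6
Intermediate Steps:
-296*(4 + 1/((-18 - 198) + 244)) = -296*(4 + 1/(-216 + 244)) = -296*(4 + 1/28) = -296*113/28 = -8362/7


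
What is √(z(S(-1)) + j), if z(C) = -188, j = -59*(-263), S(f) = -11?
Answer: √15329 ≈ 123.81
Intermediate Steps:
j = 15517
√(z(S(-1)) + j) = √(-188 + 15517) = √15329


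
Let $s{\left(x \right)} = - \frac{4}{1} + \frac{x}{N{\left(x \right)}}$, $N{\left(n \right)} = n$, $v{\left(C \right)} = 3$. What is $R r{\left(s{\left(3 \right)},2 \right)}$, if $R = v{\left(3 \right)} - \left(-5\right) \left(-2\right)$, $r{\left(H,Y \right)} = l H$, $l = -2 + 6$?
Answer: $84$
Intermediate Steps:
$l = 4$
$s{\left(x \right)} = -3$ ($s{\left(x \right)} = - \frac{4}{1} + \frac{x}{x} = \left(-4\right) 1 + 1 = -4 + 1 = -3$)
$r{\left(H,Y \right)} = 4 H$
$R = -7$ ($R = 3 - \left(-5\right) \left(-2\right) = 3 - 10 = -7$)
$R r{\left(s{\left(3 \right)},2 \right)} = - 7 \cdot 4 \left(-3\right) = \left(-7\right) \left(-12\right) = 84$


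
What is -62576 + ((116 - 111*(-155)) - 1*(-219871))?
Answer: 174616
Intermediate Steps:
-62576 + ((116 - 111*(-155)) - 1*(-219871)) = -62576 + ((116 + 17205) + 219871) = -62576 + (17321 + 219871) = -62576 + 237192 = 174616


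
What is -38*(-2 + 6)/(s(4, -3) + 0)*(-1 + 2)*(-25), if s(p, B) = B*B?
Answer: 3800/9 ≈ 422.22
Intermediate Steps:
s(p, B) = B**2
-38*(-2 + 6)/(s(4, -3) + 0)*(-1 + 2)*(-25) = -38*(-2 + 6)/((-3)**2 + 0)*(-1 + 2)*(-25) = -38*4/(9 + 0)*(-25) = -38*4/9*(-25) = -152/9*(-25) = 3800/9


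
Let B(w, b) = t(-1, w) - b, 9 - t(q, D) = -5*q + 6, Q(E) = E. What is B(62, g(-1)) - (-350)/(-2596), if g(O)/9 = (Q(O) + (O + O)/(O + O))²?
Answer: -2771/1298 ≈ -2.1348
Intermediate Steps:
g(O) = 9*(1 + O)² (g(O) = 9*(O + (O + O)/(O + O))² = 9*(O + (2*O)/((2*O)))² = 9*(O + (2*O)*(1/(2*O)))² = 9*(O + 1)² = 9*(1 + O)²)
t(q, D) = 3 + 5*q (t(q, D) = 9 - (-5*q + 6) = 9 - (6 - 5*q) = 9 + (-6 + 5*q) = 3 + 5*q)
B(w, b) = -2 - b (B(w, b) = (3 + 5*(-1)) - b = (3 - 5) - b = -2 - b)
B(62, g(-1)) - (-350)/(-2596) = (-2 - 9*(1 - 1)²) - (-350)/(-2596) = (-2 - 9*0²) - (-350)*(-1)/2596 = (-2 - 9*0) - 1*175/1298 = (-2 - 1*0) - 175/1298 = (-2 + 0) - 175/1298 = -2 - 175/1298 = -2771/1298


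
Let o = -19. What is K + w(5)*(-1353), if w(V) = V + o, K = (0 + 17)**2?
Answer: 19231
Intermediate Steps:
K = 289 (K = 17**2 = 289)
w(V) = -19 + V (w(V) = V - 19 = -19 + V)
K + w(5)*(-1353) = 289 + (-19 + 5)*(-1353) = 289 - 14*(-1353) = 289 + 18942 = 19231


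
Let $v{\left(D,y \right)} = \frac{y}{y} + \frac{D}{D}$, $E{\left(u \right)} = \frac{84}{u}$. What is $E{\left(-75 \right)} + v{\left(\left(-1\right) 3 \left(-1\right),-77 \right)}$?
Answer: $\frac{22}{25} \approx 0.88$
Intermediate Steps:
$v{\left(D,y \right)} = 2$ ($v{\left(D,y \right)} = 1 + 1 = 2$)
$E{\left(-75 \right)} + v{\left(\left(-1\right) 3 \left(-1\right),-77 \right)} = \frac{84}{-75} + 2 = 84 \left(- \frac{1}{75}\right) + 2 = - \frac{28}{25} + 2 = \frac{22}{25}$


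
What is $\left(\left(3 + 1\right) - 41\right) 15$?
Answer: $-555$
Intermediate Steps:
$\left(\left(3 + 1\right) - 41\right) 15 = \left(4 - 41\right) 15 = \left(-37\right) 15 = -555$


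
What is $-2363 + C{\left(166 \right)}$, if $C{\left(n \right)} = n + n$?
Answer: $-2031$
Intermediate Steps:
$C{\left(n \right)} = 2 n$
$-2363 + C{\left(166 \right)} = -2363 + 2 \cdot 166 = -2363 + 332 = -2031$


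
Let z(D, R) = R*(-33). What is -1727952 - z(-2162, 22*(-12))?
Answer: -1736664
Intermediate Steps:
z(D, R) = -33*R
-1727952 - z(-2162, 22*(-12)) = -1727952 - (-33)*22*(-12) = -1727952 - (-33)*(-264) = -1727952 - 1*8712 = -1727952 - 8712 = -1736664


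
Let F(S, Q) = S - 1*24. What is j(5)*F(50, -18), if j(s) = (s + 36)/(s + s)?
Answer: 533/5 ≈ 106.60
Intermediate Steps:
F(S, Q) = -24 + S (F(S, Q) = S - 24 = -24 + S)
j(s) = (36 + s)/(2*s) (j(s) = (36 + s)/((2*s)) = (36 + s)*(1/(2*s)) = (36 + s)/(2*s))
j(5)*F(50, -18) = ((½)*(36 + 5)/5)*(-24 + 50) = ((½)*(⅕)*41)*26 = (41/10)*26 = 533/5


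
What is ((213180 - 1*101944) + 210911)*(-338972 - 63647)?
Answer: -129702502993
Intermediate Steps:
((213180 - 1*101944) + 210911)*(-338972 - 63647) = ((213180 - 101944) + 210911)*(-402619) = (111236 + 210911)*(-402619) = 322147*(-402619) = -129702502993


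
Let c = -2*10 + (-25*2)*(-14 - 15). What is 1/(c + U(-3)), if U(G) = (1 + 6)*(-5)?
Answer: 1/1395 ≈ 0.00071685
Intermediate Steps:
U(G) = -35 (U(G) = 7*(-5) = -35)
c = 1430 (c = -20 - 50*(-29) = -20 + 1450 = 1430)
1/(c + U(-3)) = 1/(1430 - 35) = 1/1395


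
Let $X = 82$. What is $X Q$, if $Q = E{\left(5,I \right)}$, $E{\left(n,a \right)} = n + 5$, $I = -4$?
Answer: $820$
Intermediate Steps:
$E{\left(n,a \right)} = 5 + n$
$Q = 10$ ($Q = 5 + 5 = 10$)
$X Q = 82 \cdot 10 = 820$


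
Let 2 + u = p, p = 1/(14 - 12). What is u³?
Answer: -27/8 ≈ -3.3750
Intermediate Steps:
p = ½ (p = 1/2 = ½ ≈ 0.50000)
u = -3/2 (u = -2 + ½ = -3/2 ≈ -1.5000)
u³ = (-3/2)³ = -27/8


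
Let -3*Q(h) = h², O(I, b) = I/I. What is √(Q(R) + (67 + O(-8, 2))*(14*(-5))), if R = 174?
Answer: 2*I*√3713 ≈ 121.87*I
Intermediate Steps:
O(I, b) = 1
Q(h) = -h²/3
√(Q(R) + (67 + O(-8, 2))*(14*(-5))) = √(-⅓*174² + (67 + 1)*(14*(-5))) = √(-⅓*30276 + 68*(-70)) = √(-10092 - 4760) = √(-14852) = 2*I*√3713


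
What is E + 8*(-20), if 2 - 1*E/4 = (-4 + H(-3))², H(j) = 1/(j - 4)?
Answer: -10812/49 ≈ -220.65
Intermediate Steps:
H(j) = 1/(-4 + j)
E = -2972/49 (E = 8 - 4*(-4 + 1/(-4 - 3))² = 8 - 4*(-4 + 1/(-7))² = 8 - 4*(-4 - ⅐)² = 8 - 4*(-29/7)² = 8 - 4*841/49 = 8 - 3364/49 = -2972/49 ≈ -60.653)
E + 8*(-20) = -2972/49 + 8*(-20) = -2972/49 - 160 = -10812/49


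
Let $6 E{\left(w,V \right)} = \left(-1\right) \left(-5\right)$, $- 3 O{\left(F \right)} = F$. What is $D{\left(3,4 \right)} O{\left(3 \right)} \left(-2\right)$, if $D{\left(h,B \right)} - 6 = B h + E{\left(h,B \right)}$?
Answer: $\frac{113}{3} \approx 37.667$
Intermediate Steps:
$O{\left(F \right)} = - \frac{F}{3}$
$E{\left(w,V \right)} = \frac{5}{6}$ ($E{\left(w,V \right)} = \frac{\left(-1\right) \left(-5\right)}{6} = \frac{1}{6} \cdot 5 = \frac{5}{6}$)
$D{\left(h,B \right)} = \frac{41}{6} + B h$ ($D{\left(h,B \right)} = 6 + \left(B h + \frac{5}{6}\right) = 6 + \left(\frac{5}{6} + B h\right) = \frac{41}{6} + B h$)
$D{\left(3,4 \right)} O{\left(3 \right)} \left(-2\right) = \left(\frac{41}{6} + 4 \cdot 3\right) \left(\left(- \frac{1}{3}\right) 3\right) \left(-2\right) = \left(\frac{41}{6} + 12\right) \left(-1\right) \left(-2\right) = \frac{113}{6} \left(-1\right) \left(-2\right) = \left(- \frac{113}{6}\right) \left(-2\right) = \frac{113}{3}$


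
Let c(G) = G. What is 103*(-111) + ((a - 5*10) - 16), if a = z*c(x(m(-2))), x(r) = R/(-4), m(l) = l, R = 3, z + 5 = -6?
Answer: -45963/4 ≈ -11491.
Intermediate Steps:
z = -11 (z = -5 - 6 = -11)
x(r) = -3/4 (x(r) = 3/(-4) = 3*(-1/4) = -3/4)
a = 33/4 (a = -11*(-3/4) = 33/4 ≈ 8.2500)
103*(-111) + ((a - 5*10) - 16) = 103*(-111) + ((33/4 - 5*10) - 16) = -11433 + ((33/4 - 50) - 16) = -11433 + (-167/4 - 16) = -11433 - 231/4 = -45963/4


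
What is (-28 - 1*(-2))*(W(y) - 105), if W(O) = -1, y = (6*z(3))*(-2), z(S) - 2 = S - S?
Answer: 2756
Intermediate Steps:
z(S) = 2 (z(S) = 2 + (S - S) = 2 + 0 = 2)
y = -24 (y = (6*2)*(-2) = 12*(-2) = -24)
(-28 - 1*(-2))*(W(y) - 105) = (-28 - 1*(-2))*(-1 - 105) = (-28 + 2)*(-106) = -26*(-106) = 2756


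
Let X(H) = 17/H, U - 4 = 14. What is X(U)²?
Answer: 289/324 ≈ 0.89198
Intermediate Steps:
U = 18 (U = 4 + 14 = 18)
X(U)² = (17/18)² = 289/324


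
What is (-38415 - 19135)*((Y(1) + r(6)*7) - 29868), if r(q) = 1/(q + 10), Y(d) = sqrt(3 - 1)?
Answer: 13751025775/8 - 57550*sqrt(2) ≈ 1.7188e+9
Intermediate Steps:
Y(d) = sqrt(2)
r(q) = 1/(10 + q)
(-38415 - 19135)*((Y(1) + r(6)*7) - 29868) = (-38415 - 19135)*((sqrt(2) + 7/(10 + 6)) - 29868) = -57550*((sqrt(2) + 7/16) - 29868) = -57550*((7/16 + sqrt(2)) - 29868) = -57550*(-477881/16 + sqrt(2)) = 13751025775/8 - 57550*sqrt(2)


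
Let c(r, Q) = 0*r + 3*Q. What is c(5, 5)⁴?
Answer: 50625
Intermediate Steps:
c(r, Q) = 3*Q (c(r, Q) = 0 + 3*Q = 3*Q)
c(5, 5)⁴ = (3*5)⁴ = 15⁴ = 50625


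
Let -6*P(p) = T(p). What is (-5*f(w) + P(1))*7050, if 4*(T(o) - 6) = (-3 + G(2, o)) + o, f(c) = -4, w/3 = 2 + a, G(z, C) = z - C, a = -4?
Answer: 536975/4 ≈ 1.3424e+5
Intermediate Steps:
w = -6 (w = 3*(2 - 4) = 3*(-2) = -6)
T(o) = 23/4 (T(o) = 6 + ((-3 + (2 - o)) + o)/4 = 6 + ((-1 - o) + o)/4 = 6 + (¼)*(-1) = 6 - ¼ = 23/4)
P(p) = -23/24 (P(p) = -⅙*23/4 = -23/24)
(-5*f(w) + P(1))*7050 = (-5*(-4) - 23/24)*7050 = (20 - 23/24)*7050 = (457/24)*7050 = 536975/4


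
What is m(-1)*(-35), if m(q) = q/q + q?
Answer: 0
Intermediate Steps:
m(q) = 1 + q
m(-1)*(-35) = (1 - 1)*(-35) = 0*(-35) = 0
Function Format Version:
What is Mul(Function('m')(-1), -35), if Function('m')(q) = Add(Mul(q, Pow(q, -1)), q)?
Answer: 0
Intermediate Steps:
Function('m')(q) = Add(1, q)
Mul(Function('m')(-1), -35) = Mul(Add(1, -1), -35) = Mul(0, -35) = 0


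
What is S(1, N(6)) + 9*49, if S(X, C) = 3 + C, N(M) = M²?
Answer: 480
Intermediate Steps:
S(1, N(6)) + 9*49 = (3 + 6²) + 9*49 = (3 + 36) + 441 = 39 + 441 = 480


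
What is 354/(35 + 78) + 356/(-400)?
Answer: 25343/11300 ≈ 2.2427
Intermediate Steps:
354/(35 + 78) + 356/(-400) = 354/113 + 356*(-1/400) = 354*(1/113) - 89/100 = 354/113 - 89/100 = 25343/11300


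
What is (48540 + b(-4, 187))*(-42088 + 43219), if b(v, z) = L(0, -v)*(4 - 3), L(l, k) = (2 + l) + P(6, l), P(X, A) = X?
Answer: 54907788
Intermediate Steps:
L(l, k) = 8 + l (L(l, k) = (2 + l) + 6 = 8 + l)
b(v, z) = 8 (b(v, z) = (8 + 0)*(4 - 3) = 8*1 = 8)
(48540 + b(-4, 187))*(-42088 + 43219) = (48540 + 8)*(-42088 + 43219) = 48548*1131 = 54907788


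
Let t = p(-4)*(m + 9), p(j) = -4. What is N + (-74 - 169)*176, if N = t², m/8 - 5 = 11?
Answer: 257536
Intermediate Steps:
m = 128 (m = 40 + 8*11 = 40 + 88 = 128)
t = -548 (t = -4*(128 + 9) = -4*137 = -548)
N = 300304 (N = (-548)² = 300304)
N + (-74 - 169)*176 = 300304 + (-74 - 169)*176 = 300304 - 243*176 = 300304 - 42768 = 257536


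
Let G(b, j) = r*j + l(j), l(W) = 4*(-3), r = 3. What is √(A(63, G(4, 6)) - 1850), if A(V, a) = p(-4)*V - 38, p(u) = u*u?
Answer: 4*I*√55 ≈ 29.665*I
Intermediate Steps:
p(u) = u²
l(W) = -12
G(b, j) = -12 + 3*j (G(b, j) = 3*j - 12 = -12 + 3*j)
A(V, a) = -38 + 16*V (A(V, a) = (-4)²*V - 38 = 16*V - 38 = -38 + 16*V)
√(A(63, G(4, 6)) - 1850) = √((-38 + 16*63) - 1850) = √((-38 + 1008) - 1850) = √(970 - 1850) = √(-880) = 4*I*√55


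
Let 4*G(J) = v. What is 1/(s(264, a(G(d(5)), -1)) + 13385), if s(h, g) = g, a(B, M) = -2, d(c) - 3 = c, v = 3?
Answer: 1/13383 ≈ 7.4722e-5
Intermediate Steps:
d(c) = 3 + c
G(J) = ¾ (G(J) = (¼)*3 = ¾)
1/(s(264, a(G(d(5)), -1)) + 13385) = 1/(-2 + 13385) = 1/13383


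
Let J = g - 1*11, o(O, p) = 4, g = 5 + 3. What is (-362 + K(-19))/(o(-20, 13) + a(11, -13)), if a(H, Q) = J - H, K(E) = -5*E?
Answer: 267/10 ≈ 26.700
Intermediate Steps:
g = 8
J = -3 (J = 8 - 1*11 = 8 - 11 = -3)
a(H, Q) = -3 - H
(-362 + K(-19))/(o(-20, 13) + a(11, -13)) = (-362 - 5*(-19))/(4 + (-3 - 1*11)) = (-362 + 95)/(4 + (-3 - 11)) = -267/(4 - 14) = -267/(-10) = -267*(-1/10) = 267/10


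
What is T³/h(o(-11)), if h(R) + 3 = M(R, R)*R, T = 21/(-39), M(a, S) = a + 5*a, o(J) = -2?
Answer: -49/6591 ≈ -0.0074344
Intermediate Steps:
M(a, S) = 6*a
T = -7/13 (T = 21*(-1/39) = -7/13 ≈ -0.53846)
h(R) = -3 + 6*R² (h(R) = -3 + (6*R)*R = -3 + 6*R²)
T³/h(o(-11)) = (-7/13)³/(-3 + 6*(-2)²) = -343/(2197*(-3 + 6*4)) = -343/(2197*(-3 + 24)) = -343/2197/21 = -343/2197*1/21 = -49/6591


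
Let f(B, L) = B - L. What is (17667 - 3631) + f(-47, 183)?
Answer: 13806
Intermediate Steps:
(17667 - 3631) + f(-47, 183) = (17667 - 3631) + (-47 - 1*183) = 14036 + (-47 - 183) = 14036 - 230 = 13806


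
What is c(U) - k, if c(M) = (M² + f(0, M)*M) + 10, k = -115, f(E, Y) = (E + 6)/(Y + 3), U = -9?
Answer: 215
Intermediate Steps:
f(E, Y) = (6 + E)/(3 + Y)
c(M) = 10 + M² + 6*M/(3 + M) (c(M) = (M² + ((6 + 0)/(3 + M))*M) + 10 = (M² + (6/(3 + M))*M) + 10 = (M² + 6*M/(3 + M)) + 10 = 10 + M² + 6*M/(3 + M))
c(U) - k = (6*(-9) + (3 - 9)*(10 + (-9)²))/(3 - 9) - 1*(-115) = (-54 - 6*(10 + 81))/(-6) + 115 = -(-54 - 6*91)/6 + 115 = -(-54 - 546)/6 + 115 = -⅙*(-600) + 115 = 100 + 115 = 215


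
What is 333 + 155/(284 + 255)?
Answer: 179642/539 ≈ 333.29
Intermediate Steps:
333 + 155/(284 + 255) = 333 + 155/539 = 179642/539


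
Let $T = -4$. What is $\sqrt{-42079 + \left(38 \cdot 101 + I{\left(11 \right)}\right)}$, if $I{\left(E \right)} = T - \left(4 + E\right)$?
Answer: $2 i \sqrt{9565} \approx 195.6 i$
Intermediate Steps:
$I{\left(E \right)} = -8 - E$ ($I{\left(E \right)} = -4 - \left(4 + E\right) = -8 - E$)
$\sqrt{-42079 + \left(38 \cdot 101 + I{\left(11 \right)}\right)} = \sqrt{-42079 + \left(38 \cdot 101 - 19\right)} = \sqrt{-42079 + \left(3838 - 19\right)} = \sqrt{-42079 + 3819} = \sqrt{-38260} = 2 i \sqrt{9565}$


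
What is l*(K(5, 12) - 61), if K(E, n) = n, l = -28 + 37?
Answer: -441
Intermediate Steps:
l = 9
l*(K(5, 12) - 61) = 9*(12 - 61) = 9*(-49) = -441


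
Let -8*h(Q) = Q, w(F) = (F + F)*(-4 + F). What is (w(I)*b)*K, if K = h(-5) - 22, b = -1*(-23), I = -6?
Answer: -58995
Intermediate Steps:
w(F) = 2*F*(-4 + F) (w(F) = (2*F)*(-4 + F) = 2*F*(-4 + F))
h(Q) = -Q/8
b = 23
K = -171/8 (K = -⅛*(-5) - 22 = 5/8 - 22 = -171/8 ≈ -21.375)
(w(I)*b)*K = ((2*(-6)*(-4 - 6))*23)*(-171/8) = ((2*(-6)*(-10))*23)*(-171/8) = (120*23)*(-171/8) = 2760*(-171/8) = -58995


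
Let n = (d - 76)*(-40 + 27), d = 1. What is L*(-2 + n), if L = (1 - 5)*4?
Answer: -15568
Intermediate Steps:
n = 975 (n = (1 - 76)*(-40 + 27) = -75*(-13) = 975)
L = -16 (L = -4*4 = -16)
L*(-2 + n) = -16*(-2 + 975) = -16*973 = -15568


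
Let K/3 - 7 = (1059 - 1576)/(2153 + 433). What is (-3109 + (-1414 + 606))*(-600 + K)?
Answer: 1956991955/862 ≈ 2.2703e+6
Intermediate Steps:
K = 17585/862 (K = 21 + 3*((1059 - 1576)/(2153 + 433)) = 21 + 3*(-517/2586) = 21 - 517/862 = 17585/862 ≈ 20.400)
(-3109 + (-1414 + 606))*(-600 + K) = (-3109 + (-1414 + 606))*(-600 + 17585/862) = (-3109 - 808)*(-499615/862) = -3917*(-499615/862) = 1956991955/862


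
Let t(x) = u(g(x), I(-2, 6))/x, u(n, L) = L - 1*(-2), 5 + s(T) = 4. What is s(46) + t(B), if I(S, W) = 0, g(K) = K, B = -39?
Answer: -41/39 ≈ -1.0513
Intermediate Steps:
s(T) = -1 (s(T) = -5 + 4 = -1)
u(n, L) = 2 + L (u(n, L) = L + 2 = 2 + L)
t(x) = 2/x (t(x) = (2 + 0)/x = 2/x)
s(46) + t(B) = -1 + 2/(-39) = -1 + 2*(-1/39) = -1 - 2/39 = -41/39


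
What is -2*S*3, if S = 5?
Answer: -30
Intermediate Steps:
-2*S*3 = -2*5*3 = -10*3 = -30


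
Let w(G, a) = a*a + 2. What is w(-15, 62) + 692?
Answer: 4538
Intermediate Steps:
w(G, a) = 2 + a**2 (w(G, a) = a**2 + 2 = 2 + a**2)
w(-15, 62) + 692 = (2 + 62**2) + 692 = (2 + 3844) + 692 = 3846 + 692 = 4538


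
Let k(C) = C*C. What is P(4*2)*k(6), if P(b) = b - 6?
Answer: 72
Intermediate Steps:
P(b) = -6 + b
k(C) = C²
P(4*2)*k(6) = (-6 + 4*2)*6² = (-6 + 8)*36 = 2*36 = 72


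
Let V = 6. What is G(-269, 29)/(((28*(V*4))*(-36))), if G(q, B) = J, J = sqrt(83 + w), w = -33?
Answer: -5*sqrt(2)/24192 ≈ -0.00029229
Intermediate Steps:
J = 5*sqrt(2) (J = sqrt(83 - 33) = sqrt(50) = 5*sqrt(2) ≈ 7.0711)
G(q, B) = 5*sqrt(2)
G(-269, 29)/(((28*(V*4))*(-36))) = (5*sqrt(2))/(((28*(6*4))*(-36))) = (5*sqrt(2))/(((28*24)*(-36))) = (5*sqrt(2))/((672*(-36))) = (5*sqrt(2))/(-24192) = (5*sqrt(2))*(-1/24192) = -5*sqrt(2)/24192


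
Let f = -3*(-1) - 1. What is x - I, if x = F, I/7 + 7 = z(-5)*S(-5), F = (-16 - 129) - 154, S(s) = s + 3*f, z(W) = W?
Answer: -215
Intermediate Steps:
f = 2 (f = 3 - 1 = 2)
S(s) = 6 + s (S(s) = s + 3*2 = s + 6 = 6 + s)
F = -299 (F = -145 - 154 = -299)
I = -84 (I = -49 + 7*(-5*(6 - 5)) = -49 + 7*(-5*1) = -49 + 7*(-5) = -49 - 35 = -84)
x = -299
x - I = -299 - 1*(-84) = -299 + 84 = -215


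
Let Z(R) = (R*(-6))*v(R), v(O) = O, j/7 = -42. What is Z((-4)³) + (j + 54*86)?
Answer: -20226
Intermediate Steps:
j = -294 (j = 7*(-42) = -294)
Z(R) = -6*R² (Z(R) = (R*(-6))*R = (-6*R)*R = -6*R²)
Z((-4)³) + (j + 54*86) = -6*((-4)³)² + (-294 + 54*86) = -6*(-64)² + (-294 + 4644) = -6*4096 + 4350 = -24576 + 4350 = -20226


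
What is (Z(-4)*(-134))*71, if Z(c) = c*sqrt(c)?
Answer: 76112*I ≈ 76112.0*I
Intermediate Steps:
Z(c) = c**(3/2)
(Z(-4)*(-134))*71 = ((-4)**(3/2)*(-134))*71 = (-8*I*(-134))*71 = (1072*I)*71 = 76112*I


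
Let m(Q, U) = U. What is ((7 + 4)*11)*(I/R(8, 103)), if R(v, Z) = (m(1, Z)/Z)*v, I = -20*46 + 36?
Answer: -26741/2 ≈ -13371.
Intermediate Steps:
I = -884 (I = -920 + 36 = -884)
R(v, Z) = v (R(v, Z) = (Z/Z)*v = 1*v = v)
((7 + 4)*11)*(I/R(8, 103)) = ((7 + 4)*11)*(-884/8) = (11*11)*(-884*⅛) = 121*(-221/2) = -26741/2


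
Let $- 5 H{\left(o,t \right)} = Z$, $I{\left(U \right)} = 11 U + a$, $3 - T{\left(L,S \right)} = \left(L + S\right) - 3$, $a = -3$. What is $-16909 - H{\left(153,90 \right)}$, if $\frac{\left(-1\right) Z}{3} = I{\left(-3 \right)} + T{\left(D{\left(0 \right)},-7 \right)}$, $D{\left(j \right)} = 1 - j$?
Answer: $- \frac{84473}{5} \approx -16895.0$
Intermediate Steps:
$T{\left(L,S \right)} = 6 - L - S$ ($T{\left(L,S \right)} = 3 - \left(\left(L + S\right) - 3\right) = 3 - \left(-3 + L + S\right) = 6 - L - S$)
$I{\left(U \right)} = -3 + 11 U$ ($I{\left(U \right)} = 11 U - 3 = -3 + 11 U$)
$Z = 72$ ($Z = - 3 \left(\left(-3 + 11 \left(-3\right)\right) - \left(-12 + 0\right)\right) = - 3 \left(\left(-3 - 33\right) + \left(6 - \left(1 + 0\right) + 7\right)\right) = - 3 \left(-36 + \left(6 - 1 + 7\right)\right) = - 3 \left(-36 + 12\right) = \left(-3\right) \left(-24\right) = 72$)
$H{\left(o,t \right)} = - \frac{72}{5}$ ($H{\left(o,t \right)} = \left(- \frac{1}{5}\right) 72 = - \frac{72}{5}$)
$-16909 - H{\left(153,90 \right)} = -16909 - - \frac{72}{5} = -16909 + \frac{72}{5} = - \frac{84473}{5}$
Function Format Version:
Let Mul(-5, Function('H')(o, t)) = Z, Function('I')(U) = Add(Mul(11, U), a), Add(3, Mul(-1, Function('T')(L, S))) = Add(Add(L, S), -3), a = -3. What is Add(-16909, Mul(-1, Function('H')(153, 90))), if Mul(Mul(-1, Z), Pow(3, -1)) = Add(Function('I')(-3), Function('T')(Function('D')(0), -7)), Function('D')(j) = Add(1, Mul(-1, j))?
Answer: Rational(-84473, 5) ≈ -16895.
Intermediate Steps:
Function('T')(L, S) = Add(6, Mul(-1, L), Mul(-1, S)) (Function('T')(L, S) = Add(3, Mul(-1, Add(Add(L, S), -3))) = Add(3, Mul(-1, Add(-3, L, S))) = Add(3, Add(3, Mul(-1, L), Mul(-1, S))) = Add(6, Mul(-1, L), Mul(-1, S)))
Function('I')(U) = Add(-3, Mul(11, U)) (Function('I')(U) = Add(Mul(11, U), -3) = Add(-3, Mul(11, U)))
Z = 72 (Z = Mul(-3, Add(Add(-3, Mul(11, -3)), Add(6, Mul(-1, Add(1, Mul(-1, 0))), Mul(-1, -7)))) = Mul(-3, Add(Add(-3, -33), Add(6, Mul(-1, Add(1, 0)), 7))) = Mul(-3, Add(-36, Add(6, Mul(-1, 1), 7))) = Mul(-3, Add(-36, Add(6, -1, 7))) = Mul(-3, Add(-36, 12)) = Mul(-3, -24) = 72)
Function('H')(o, t) = Rational(-72, 5) (Function('H')(o, t) = Mul(Rational(-1, 5), 72) = Rational(-72, 5))
Add(-16909, Mul(-1, Function('H')(153, 90))) = Add(-16909, Mul(-1, Rational(-72, 5))) = Add(-16909, Rational(72, 5)) = Rational(-84473, 5)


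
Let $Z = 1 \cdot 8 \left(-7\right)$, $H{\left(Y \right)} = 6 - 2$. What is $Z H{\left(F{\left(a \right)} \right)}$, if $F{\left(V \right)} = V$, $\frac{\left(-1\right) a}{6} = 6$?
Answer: $-224$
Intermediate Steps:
$a = -36$ ($a = \left(-6\right) 6 = -36$)
$H{\left(Y \right)} = 4$ ($H{\left(Y \right)} = 6 - 2 = 4$)
$Z = -56$ ($Z = 8 \left(-7\right) = -56$)
$Z H{\left(F{\left(a \right)} \right)} = \left(-56\right) 4 = -224$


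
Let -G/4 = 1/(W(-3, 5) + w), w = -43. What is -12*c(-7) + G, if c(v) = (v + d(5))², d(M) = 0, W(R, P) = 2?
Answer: -24104/41 ≈ -587.90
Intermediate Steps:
G = 4/41 (G = -4/(2 - 43) = -4/(-41) = -4*(-1/41) = 4/41 ≈ 0.097561)
c(v) = v² (c(v) = (v + 0)² = v²)
-12*c(-7) + G = -12*(-7)² + 4/41 = -12*49 + 4/41 = -588 + 4/41 = -24104/41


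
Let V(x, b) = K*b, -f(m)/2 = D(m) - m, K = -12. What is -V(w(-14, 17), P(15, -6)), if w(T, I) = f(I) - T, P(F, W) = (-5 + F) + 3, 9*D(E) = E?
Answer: 156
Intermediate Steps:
D(E) = E/9
f(m) = 16*m/9 (f(m) = -2*(m/9 - m) = -(-16)*m/9 = 16*m/9)
P(F, W) = -2 + F
w(T, I) = -T + 16*I/9 (w(T, I) = 16*I/9 - T = -T + 16*I/9)
V(x, b) = -12*b
-V(w(-14, 17), P(15, -6)) = -(-12)*(-2 + 15) = -(-12)*13 = -1*(-156) = 156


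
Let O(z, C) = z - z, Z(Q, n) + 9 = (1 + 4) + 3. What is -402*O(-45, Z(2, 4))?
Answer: 0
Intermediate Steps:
Z(Q, n) = -1 (Z(Q, n) = -9 + ((1 + 4) + 3) = -9 + (5 + 3) = -9 + 8 = -1)
O(z, C) = 0
-402*O(-45, Z(2, 4)) = -402*0 = 0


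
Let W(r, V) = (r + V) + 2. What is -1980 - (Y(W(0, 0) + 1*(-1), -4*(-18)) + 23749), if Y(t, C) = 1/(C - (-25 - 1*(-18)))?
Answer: -2032592/79 ≈ -25729.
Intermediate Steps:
W(r, V) = 2 + V + r (W(r, V) = (V + r) + 2 = 2 + V + r)
Y(t, C) = 1/(7 + C) (Y(t, C) = 1/(C - (-25 + 18)) = 1/(C - 1*(-7)) = 1/(C + 7) = 1/(7 + C))
-1980 - (Y(W(0, 0) + 1*(-1), -4*(-18)) + 23749) = -1980 - (1/(7 - 4*(-18)) + 23749) = -1980 - (1/(7 + 72) + 23749) = -1980 - (1/79 + 23749) = -1980 - 1*1876172/79 = -1980 - 1876172/79 = -2032592/79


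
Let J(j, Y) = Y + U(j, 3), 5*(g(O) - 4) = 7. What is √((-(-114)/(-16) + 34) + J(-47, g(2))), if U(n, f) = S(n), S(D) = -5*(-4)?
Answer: √20910/20 ≈ 7.2301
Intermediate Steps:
S(D) = 20
U(n, f) = 20
g(O) = 27/5 (g(O) = 4 + (⅕)*7 = 4 + 7/5 = 27/5)
J(j, Y) = 20 + Y (J(j, Y) = Y + 20 = 20 + Y)
√((-(-114)/(-16) + 34) + J(-47, g(2))) = √((-(-114)/(-16) + 34) + (20 + 27/5)) = √((-(-114)*(-1)/16 + 34) + 127/5) = √((-19*3/8 + 34) + 127/5) = √((-57/8 + 34) + 127/5) = √(215/8 + 127/5) = √(2091/40) = √20910/20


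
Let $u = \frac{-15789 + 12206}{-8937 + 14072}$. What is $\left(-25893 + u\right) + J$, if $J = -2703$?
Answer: $- \frac{146844043}{5135} \approx -28597.0$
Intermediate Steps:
$u = - \frac{3583}{5135} \approx -0.69776$
$\left(-25893 + u\right) + J = \left(-25893 - \frac{3583}{5135}\right) - 2703 = - \frac{132964138}{5135} - 2703 = - \frac{146844043}{5135}$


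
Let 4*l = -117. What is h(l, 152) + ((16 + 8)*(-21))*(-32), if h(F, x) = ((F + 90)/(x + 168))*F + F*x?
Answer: 59783409/5120 ≈ 11676.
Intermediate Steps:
l = -117/4 (l = (¼)*(-117) = -117/4 ≈ -29.250)
h(F, x) = F*x + F*(90 + F)/(168 + x) (h(F, x) = ((90 + F)/(168 + x))*F + F*x = F*(90 + F)/(168 + x) + F*x = F*x + F*(90 + F)/(168 + x))
h(l, 152) + ((16 + 8)*(-21))*(-32) = -117*(90 - 117/4 + 152² + 168*152)/(4*(168 + 152)) + ((16 + 8)*(-21))*(-32) = -117/4*(90 - 117/4 + 23104 + 25536)/320 + (24*(-21))*(-32) = -117/4*1/320*194803/4 - 504*(-32) = -22791951/5120 + 16128 = 59783409/5120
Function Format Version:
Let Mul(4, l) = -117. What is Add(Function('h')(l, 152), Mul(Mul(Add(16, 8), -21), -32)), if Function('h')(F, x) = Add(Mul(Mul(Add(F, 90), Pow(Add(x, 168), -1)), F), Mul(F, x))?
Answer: Rational(59783409, 5120) ≈ 11676.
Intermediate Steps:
l = Rational(-117, 4) (l = Mul(Rational(1, 4), -117) = Rational(-117, 4) ≈ -29.250)
Function('h')(F, x) = Add(Mul(F, x), Mul(F, Pow(Add(168, x), -1), Add(90, F))) (Function('h')(F, x) = Add(Mul(Mul(Add(90, F), Pow(Add(168, x), -1)), F), Mul(F, x)) = Add(Mul(Mul(Pow(Add(168, x), -1), Add(90, F)), F), Mul(F, x)) = Add(Mul(F, Pow(Add(168, x), -1), Add(90, F)), Mul(F, x)) = Add(Mul(F, x), Mul(F, Pow(Add(168, x), -1), Add(90, F))))
Add(Function('h')(l, 152), Mul(Mul(Add(16, 8), -21), -32)) = Add(Mul(Rational(-117, 4), Pow(Add(168, 152), -1), Add(90, Rational(-117, 4), Pow(152, 2), Mul(168, 152))), Mul(Mul(Add(16, 8), -21), -32)) = Add(Mul(Rational(-117, 4), Pow(320, -1), Add(90, Rational(-117, 4), 23104, 25536)), Mul(Mul(24, -21), -32)) = Add(Mul(Rational(-117, 4), Rational(1, 320), Rational(194803, 4)), Mul(-504, -32)) = Add(Rational(-22791951, 5120), 16128) = Rational(59783409, 5120)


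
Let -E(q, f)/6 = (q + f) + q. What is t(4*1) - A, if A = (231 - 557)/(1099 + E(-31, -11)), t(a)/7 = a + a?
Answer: 86398/1537 ≈ 56.212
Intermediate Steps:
E(q, f) = -12*q - 6*f (E(q, f) = -6*((q + f) + q) = -6*((f + q) + q) = -6*(f + 2*q) = -12*q - 6*f)
t(a) = 14*a (t(a) = 7*(a + a) = 7*(2*a) = 14*a)
A = -326/1537 (A = (231 - 557)/(1099 + (-12*(-31) - 6*(-11))) = -326/(1099 + (372 + 66)) = -326/(1099 + 438) = -326/1537 ≈ -0.21210)
t(4*1) - A = 14*(4*1) - 1*(-326/1537) = 14*4 + 326/1537 = 56 + 326/1537 = 86398/1537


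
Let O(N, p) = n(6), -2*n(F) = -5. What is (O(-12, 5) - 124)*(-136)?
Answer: 16524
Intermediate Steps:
n(F) = 5/2 (n(F) = -1/2*(-5) = 5/2)
O(N, p) = 5/2
(O(-12, 5) - 124)*(-136) = (5/2 - 124)*(-136) = -243/2*(-136) = 16524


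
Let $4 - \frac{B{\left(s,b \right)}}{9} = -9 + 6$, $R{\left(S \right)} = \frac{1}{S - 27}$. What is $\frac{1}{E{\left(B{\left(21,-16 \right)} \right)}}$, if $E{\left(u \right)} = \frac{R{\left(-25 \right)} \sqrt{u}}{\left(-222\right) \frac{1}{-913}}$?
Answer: $- \frac{3848 \sqrt{7}}{6391} \approx -1.593$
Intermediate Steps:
$R{\left(S \right)} = \frac{1}{-27 + S}$
$B{\left(s,b \right)} = 63$ ($B{\left(s,b \right)} = 36 - 9 \left(-9 + 6\right) = 36 - -27 = 36 + 27 = 63$)
$E{\left(u \right)} = - \frac{913 \sqrt{u}}{11544}$ ($E{\left(u \right)} = \frac{\frac{1}{-27 - 25} \sqrt{u}}{\left(-222\right) \frac{1}{-913}} = \frac{\frac{1}{-52} \sqrt{u}}{\left(-222\right) \left(- \frac{1}{913}\right)} = \frac{\left(- \frac{1}{52}\right) \sqrt{u}}{\frac{222}{913}} = - \frac{\sqrt{u}}{52} \cdot \frac{913}{222} = - \frac{913 \sqrt{u}}{11544}$)
$\frac{1}{E{\left(B{\left(21,-16 \right)} \right)}} = \frac{1}{\left(- \frac{913}{11544}\right) \sqrt{63}} = \frac{1}{\left(- \frac{913}{11544}\right) 3 \sqrt{7}} = \frac{1}{\left(- \frac{913}{3848}\right) \sqrt{7}} = - \frac{3848 \sqrt{7}}{6391}$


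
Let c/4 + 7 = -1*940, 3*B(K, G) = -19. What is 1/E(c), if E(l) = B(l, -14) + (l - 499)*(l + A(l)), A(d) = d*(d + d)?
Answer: -3/369034820119 ≈ -8.1293e-12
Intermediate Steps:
A(d) = 2*d² (A(d) = d*(2*d) = 2*d²)
B(K, G) = -19/3 (B(K, G) = (⅓)*(-19) = -19/3)
c = -3788 (c = -28 + 4*(-1*940) = -28 + 4*(-940) = -28 - 3760 = -3788)
E(l) = -19/3 + (-499 + l)*(l + 2*l²) (E(l) = -19/3 + (l - 499)*(l + 2*l²) = -19/3 + (-499 + l)*(l + 2*l²))
1/E(c) = 1/(-19/3 - 997*(-3788)² - 499*(-3788) + 2*(-3788)³) = 1/(-19/3 - 997*14348944 + 1890212 + 2*(-54353799872)) = 1/(-19/3 - 14305897168 + 1890212 - 108707599744) = 1/(-369034820119/3) = -3/369034820119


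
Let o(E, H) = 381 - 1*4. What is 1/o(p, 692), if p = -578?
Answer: 1/377 ≈ 0.0026525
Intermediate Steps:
o(E, H) = 377 (o(E, H) = 381 - 4 = 377)
1/o(p, 692) = 1/377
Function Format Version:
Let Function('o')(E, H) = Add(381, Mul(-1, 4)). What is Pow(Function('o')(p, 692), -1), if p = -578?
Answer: Rational(1, 377) ≈ 0.0026525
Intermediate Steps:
Function('o')(E, H) = 377 (Function('o')(E, H) = Add(381, -4) = 377)
Pow(Function('o')(p, 692), -1) = Pow(377, -1) = Rational(1, 377)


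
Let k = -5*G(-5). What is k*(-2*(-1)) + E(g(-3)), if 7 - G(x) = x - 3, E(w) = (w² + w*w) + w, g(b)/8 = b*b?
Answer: 10290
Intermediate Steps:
g(b) = 8*b² (g(b) = 8*(b*b) = 8*b²)
E(w) = w + 2*w² (E(w) = (w² + w²) + w = 2*w² + w = w + 2*w²)
G(x) = 10 - x (G(x) = 7 - (x - 3) = 7 - (-3 + x) = 7 + (3 - x) = 10 - x)
k = -75 (k = -5*(10 - 1*(-5)) = -5*(10 + 5) = -5*15 = -75)
k*(-2*(-1)) + E(g(-3)) = -(-150)*(-1) + (8*(-3)²)*(1 + 2*(8*(-3)²)) = -75*2 + (8*9)*(1 + 2*(8*9)) = -150 + 72*(1 + 2*72) = -150 + 72*(1 + 144) = -150 + 72*145 = -150 + 10440 = 10290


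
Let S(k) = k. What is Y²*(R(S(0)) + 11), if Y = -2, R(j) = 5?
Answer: 64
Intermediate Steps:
Y²*(R(S(0)) + 11) = (-2)²*(5 + 11) = 4*16 = 64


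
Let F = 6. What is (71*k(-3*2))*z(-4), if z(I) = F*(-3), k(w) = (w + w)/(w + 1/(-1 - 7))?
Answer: -122688/49 ≈ -2503.8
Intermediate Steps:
k(w) = 2*w/(-1/8 + w) (k(w) = (2*w)/(w + 1/(-8)) = (2*w)/(w - 1/8) = (2*w)/(-1/8 + w) = 2*w/(-1/8 + w))
z(I) = -18 (z(I) = 6*(-3) = -18)
(71*k(-3*2))*z(-4) = (71*(16*(-3*2)/(-1 + 8*(-3*2))))*(-18) = (71*(16*(-6)/(-1 + 8*(-6))))*(-18) = (71*(16*(-6)/(-1 - 48)))*(-18) = (71*(16*(-6)/(-49)))*(-18) = (71*(16*(-6)*(-1/49)))*(-18) = (71*(96/49))*(-18) = (6816/49)*(-18) = -122688/49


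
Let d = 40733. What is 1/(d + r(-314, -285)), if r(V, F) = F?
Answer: 1/40448 ≈ 2.4723e-5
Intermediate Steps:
1/(d + r(-314, -285)) = 1/(40733 - 285) = 1/40448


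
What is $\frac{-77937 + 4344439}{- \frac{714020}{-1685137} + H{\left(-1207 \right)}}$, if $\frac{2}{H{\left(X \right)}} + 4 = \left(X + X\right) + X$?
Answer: $\frac{13031223190152875}{1292476113} \approx 1.0082 \cdot 10^{7}$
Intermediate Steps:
$H{\left(X \right)} = \frac{2}{-4 + 3 X}$ ($H{\left(X \right)} = \frac{2}{-4 + \left(\left(X + X\right) + X\right)} = \frac{2}{-4 + \left(2 X + X\right)} = \frac{2}{-4 + 3 X}$)
$\frac{-77937 + 4344439}{- \frac{714020}{-1685137} + H{\left(-1207 \right)}} = \frac{-77937 + 4344439}{- \frac{714020}{-1685137} + \frac{2}{-4 + 3 \left(-1207\right)}} = \frac{4266502}{\left(-714020\right) \left(- \frac{1}{1685137}\right) + \frac{2}{-4 - 3621}} = \frac{4266502}{\frac{714020}{1685137} + \frac{2}{-3625}} = \frac{4266502}{\frac{714020}{1685137} + 2 \left(- \frac{1}{3625}\right)} = \frac{4266502}{\frac{714020}{1685137} - \frac{2}{3625}} = \frac{4266502}{\frac{2584952226}{6108621625}} = 4266502 \cdot \frac{6108621625}{2584952226} = \frac{13031223190152875}{1292476113}$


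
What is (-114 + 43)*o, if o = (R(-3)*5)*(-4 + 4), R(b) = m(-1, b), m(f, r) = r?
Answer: 0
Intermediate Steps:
R(b) = b
o = 0 (o = (-3*5)*(-4 + 4) = -15*0 = 0)
(-114 + 43)*o = (-114 + 43)*0 = -71*0 = 0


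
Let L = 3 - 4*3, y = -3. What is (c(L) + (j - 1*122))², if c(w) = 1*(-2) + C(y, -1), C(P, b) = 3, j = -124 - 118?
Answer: 131769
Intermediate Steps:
j = -242
L = -9 (L = 3 - 12 = -9)
c(w) = 1 (c(w) = 1*(-2) + 3 = -2 + 3 = 1)
(c(L) + (j - 1*122))² = (1 + (-242 - 1*122))² = (1 + (-242 - 122))² = (1 - 364)² = (-363)² = 131769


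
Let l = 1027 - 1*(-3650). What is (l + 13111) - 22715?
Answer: -4927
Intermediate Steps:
l = 4677 (l = 1027 + 3650 = 4677)
(l + 13111) - 22715 = (4677 + 13111) - 22715 = 17788 - 22715 = -4927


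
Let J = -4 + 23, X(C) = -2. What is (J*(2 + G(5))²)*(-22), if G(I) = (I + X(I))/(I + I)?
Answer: -110561/50 ≈ -2211.2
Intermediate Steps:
G(I) = (-2 + I)/(2*I) (G(I) = (I - 2)/(I + I) = (-2 + I)/((2*I)) = (-2 + I)*(1/(2*I)) = (-2 + I)/(2*I))
J = 19
(J*(2 + G(5))²)*(-22) = (19*(2 + (½)*(-2 + 5)/5)²)*(-22) = (19*(2 + (½)*(⅕)*3)²)*(-22) = (19*(2 + 3/10)²)*(-22) = (19*(23/10)²)*(-22) = (19*(529/100))*(-22) = (10051/100)*(-22) = -110561/50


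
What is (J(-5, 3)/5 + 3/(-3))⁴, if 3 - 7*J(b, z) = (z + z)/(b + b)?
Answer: 607573201/937890625 ≈ 0.64781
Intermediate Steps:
J(b, z) = 3/7 - z/(7*b) (J(b, z) = 3/7 - (z + z)/(7*(b + b)) = 3/7 - 2*z/(7*(2*b)) = 3/7 - 2*z*1/(2*b)/7 = 3/7 - z/(7*b))
(J(-5, 3)/5 + 3/(-3))⁴ = (((⅐)*(-1*3 + 3*(-5))/(-5))/5 + 3/(-3))⁴ = (((⅐)*(-⅕)*(-3 - 15))*(⅕) + 3*(-⅓))⁴ = (((⅐)*(-⅕)*(-18))*(⅕) - 1)⁴ = ((18/35)*(⅕) - 1)⁴ = (18/175 - 1)⁴ = (-157/175)⁴ = 607573201/937890625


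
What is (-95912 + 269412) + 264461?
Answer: 437961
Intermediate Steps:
(-95912 + 269412) + 264461 = 173500 + 264461 = 437961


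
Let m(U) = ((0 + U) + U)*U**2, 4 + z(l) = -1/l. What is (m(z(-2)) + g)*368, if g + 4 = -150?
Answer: -88228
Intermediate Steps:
z(l) = -4 - 1/l
m(U) = 2*U**3 (m(U) = (U + U)*U**2 = (2*U)*U**2 = 2*U**3)
g = -154 (g = -4 - 150 = -154)
(m(z(-2)) + g)*368 = (2*(-4 - 1/(-2))**3 - 154)*368 = (2*(-4 - 1*(-1/2))**3 - 154)*368 = (2*(-4 + 1/2)**3 - 154)*368 = (2*(-7/2)**3 - 154)*368 = (2*(-343/8) - 154)*368 = (-343/4 - 154)*368 = -959/4*368 = -88228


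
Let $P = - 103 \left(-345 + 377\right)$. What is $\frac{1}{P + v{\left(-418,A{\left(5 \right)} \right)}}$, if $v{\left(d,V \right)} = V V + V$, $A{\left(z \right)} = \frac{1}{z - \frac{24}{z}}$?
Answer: $- \frac{1}{3266} \approx -0.00030618$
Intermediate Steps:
$P = -3296$ ($P = \left(-103\right) 32 = -3296$)
$v{\left(d,V \right)} = V + V^{2}$ ($v{\left(d,V \right)} = V^{2} + V = V + V^{2}$)
$\frac{1}{P + v{\left(-418,A{\left(5 \right)} \right)}} = \frac{1}{-3296 + \frac{5}{-24 + 5^{2}} \left(1 + \frac{5}{-24 + 5^{2}}\right)} = \frac{1}{-3296 + \frac{5}{-24 + 25} \left(1 + \frac{5}{-24 + 25}\right)} = \frac{1}{-3296 + \frac{5}{1} \left(1 + \frac{5}{1}\right)} = \frac{1}{-3296 + 5 \cdot 1 \left(1 + 5 \cdot 1\right)} = \frac{1}{-3296 + 5 \left(1 + 5\right)} = \frac{1}{-3296 + 5 \cdot 6} = \frac{1}{-3296 + 30} = \frac{1}{-3266} = - \frac{1}{3266}$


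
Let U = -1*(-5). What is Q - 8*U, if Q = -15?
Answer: -55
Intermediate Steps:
U = 5
Q - 8*U = -15 - 8*5 = -15 - 40 = -55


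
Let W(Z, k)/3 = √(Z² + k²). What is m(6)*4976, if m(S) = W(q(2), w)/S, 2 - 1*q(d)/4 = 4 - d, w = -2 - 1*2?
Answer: 9952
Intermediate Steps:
w = -4 (w = -2 - 2 = -4)
q(d) = -8 + 4*d (q(d) = 8 - 4*(4 - d) = 8 + (-16 + 4*d) = -8 + 4*d)
W(Z, k) = 3*√(Z² + k²)
m(S) = 12/S (m(S) = (3*√((-8 + 4*2)² + (-4)²))/S = (3*√((-8 + 8)² + 16))/S = (3*√(0² + 16))/S = (3*√(0 + 16))/S = (3*√16)/S = (3*4)/S = 12/S)
m(6)*4976 = (12/6)*4976 = (12*(⅙))*4976 = 2*4976 = 9952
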